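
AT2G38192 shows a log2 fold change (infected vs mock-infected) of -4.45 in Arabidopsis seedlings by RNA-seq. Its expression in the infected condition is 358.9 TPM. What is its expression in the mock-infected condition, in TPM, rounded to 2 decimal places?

7844.35

Fold change = 2^(-4.45) = 0.0458
mock-infected expression = 358.9 / 0.0458 = 7844.35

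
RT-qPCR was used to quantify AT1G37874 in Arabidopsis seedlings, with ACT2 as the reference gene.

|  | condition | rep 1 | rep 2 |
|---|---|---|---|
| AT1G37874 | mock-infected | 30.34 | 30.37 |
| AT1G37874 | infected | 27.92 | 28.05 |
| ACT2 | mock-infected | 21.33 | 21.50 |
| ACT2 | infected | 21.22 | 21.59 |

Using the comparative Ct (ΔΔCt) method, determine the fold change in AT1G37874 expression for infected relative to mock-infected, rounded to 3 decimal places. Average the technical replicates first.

5.134

Mean Ct: AT1G37874 mock-infected 30.355; AT1G37874 infected 27.985; ACT2 mock-infected 21.415; ACT2 infected 21.405
ΔCt(mock-infected) = 30.355 − 21.415 = 8.940
ΔCt(infected) = 27.985 − 21.405 = 6.580
ΔΔCt = 6.580 − 8.940 = -2.360
Fold change = 2^(−(-2.360)) = 2^2.360 = 5.1337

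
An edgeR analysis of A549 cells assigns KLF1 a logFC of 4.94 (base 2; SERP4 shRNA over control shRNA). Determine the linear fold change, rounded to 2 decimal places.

Fold change = 2^(4.94) = 30.696

30.70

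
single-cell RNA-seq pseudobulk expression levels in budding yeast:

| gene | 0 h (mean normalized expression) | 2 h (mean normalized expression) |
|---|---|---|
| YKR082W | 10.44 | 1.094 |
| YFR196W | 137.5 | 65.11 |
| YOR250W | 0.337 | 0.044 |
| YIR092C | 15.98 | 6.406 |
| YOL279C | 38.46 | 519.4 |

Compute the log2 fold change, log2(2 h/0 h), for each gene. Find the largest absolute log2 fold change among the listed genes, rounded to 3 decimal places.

3.755

log2(1.094/10.44) = -3.254  (YKR082W)
log2(65.11/137.5) = -1.078  (YFR196W)
log2(0.044/0.337) = -2.937  (YOR250W)
log2(6.406/15.98) = -1.319  (YIR092C)
log2(519.4/38.46) = 3.755  (YOL279C)
The largest magnitude belongs to YOL279C.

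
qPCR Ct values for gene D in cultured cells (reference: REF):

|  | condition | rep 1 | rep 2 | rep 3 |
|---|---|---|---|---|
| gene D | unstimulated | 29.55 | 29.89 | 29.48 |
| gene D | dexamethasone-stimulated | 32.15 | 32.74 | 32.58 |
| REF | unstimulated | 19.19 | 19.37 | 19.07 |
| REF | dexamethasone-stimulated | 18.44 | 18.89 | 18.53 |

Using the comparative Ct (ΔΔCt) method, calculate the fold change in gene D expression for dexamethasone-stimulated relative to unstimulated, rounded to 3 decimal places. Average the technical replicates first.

0.092

Mean Ct: gene D unstimulated 29.640; gene D dexamethasone-stimulated 32.490; REF unstimulated 19.210; REF dexamethasone-stimulated 18.620
ΔCt(unstimulated) = 29.640 − 19.210 = 10.430
ΔCt(dexamethasone-stimulated) = 32.490 − 18.620 = 13.870
ΔΔCt = 13.870 − 10.430 = 3.440
Fold change = 2^(−3.440) = 0.0921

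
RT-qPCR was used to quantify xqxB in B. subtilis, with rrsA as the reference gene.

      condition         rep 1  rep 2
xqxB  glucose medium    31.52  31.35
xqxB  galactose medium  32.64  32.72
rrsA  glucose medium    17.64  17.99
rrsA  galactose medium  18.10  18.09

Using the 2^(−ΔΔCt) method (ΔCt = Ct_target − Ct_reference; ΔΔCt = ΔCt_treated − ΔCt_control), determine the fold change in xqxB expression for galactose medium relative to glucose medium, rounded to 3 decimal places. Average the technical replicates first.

0.512

Mean Ct: xqxB glucose medium 31.435; xqxB galactose medium 32.680; rrsA glucose medium 17.815; rrsA galactose medium 18.095
ΔCt(glucose medium) = 31.435 − 17.815 = 13.620
ΔCt(galactose medium) = 32.680 − 18.095 = 14.585
ΔΔCt = 14.585 − 13.620 = 0.965
Fold change = 2^(−0.965) = 0.5123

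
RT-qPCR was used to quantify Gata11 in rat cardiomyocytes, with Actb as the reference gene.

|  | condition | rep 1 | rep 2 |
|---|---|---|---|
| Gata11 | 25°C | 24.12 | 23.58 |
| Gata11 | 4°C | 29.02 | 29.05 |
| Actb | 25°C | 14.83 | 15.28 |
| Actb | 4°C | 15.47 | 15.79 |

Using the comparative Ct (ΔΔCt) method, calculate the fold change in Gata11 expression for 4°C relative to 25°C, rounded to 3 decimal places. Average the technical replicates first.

0.041

Mean Ct: Gata11 25°C 23.850; Gata11 4°C 29.035; Actb 25°C 15.055; Actb 4°C 15.630
ΔCt(25°C) = 23.850 − 15.055 = 8.795
ΔCt(4°C) = 29.035 − 15.630 = 13.405
ΔΔCt = 13.405 − 8.795 = 4.610
Fold change = 2^(−4.610) = 0.0409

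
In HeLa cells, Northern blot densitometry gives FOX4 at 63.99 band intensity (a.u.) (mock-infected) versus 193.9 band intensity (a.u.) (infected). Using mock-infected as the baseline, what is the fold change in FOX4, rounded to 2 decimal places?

Fold change = 193.9 / 63.99 = 3.030
FOX4 is upregulated.

3.03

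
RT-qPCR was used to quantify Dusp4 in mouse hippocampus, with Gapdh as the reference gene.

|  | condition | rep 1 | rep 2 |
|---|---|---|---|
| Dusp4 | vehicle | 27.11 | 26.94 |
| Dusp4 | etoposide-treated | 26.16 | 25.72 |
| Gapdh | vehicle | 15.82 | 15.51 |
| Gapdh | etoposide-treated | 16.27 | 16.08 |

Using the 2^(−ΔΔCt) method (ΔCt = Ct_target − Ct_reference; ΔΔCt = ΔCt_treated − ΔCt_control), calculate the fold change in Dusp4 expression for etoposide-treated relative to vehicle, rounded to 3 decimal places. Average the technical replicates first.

3.021

Mean Ct: Dusp4 vehicle 27.025; Dusp4 etoposide-treated 25.940; Gapdh vehicle 15.665; Gapdh etoposide-treated 16.175
ΔCt(vehicle) = 27.025 − 15.665 = 11.360
ΔCt(etoposide-treated) = 25.940 − 16.175 = 9.765
ΔΔCt = 9.765 − 11.360 = -1.595
Fold change = 2^(−(-1.595)) = 2^1.595 = 3.0209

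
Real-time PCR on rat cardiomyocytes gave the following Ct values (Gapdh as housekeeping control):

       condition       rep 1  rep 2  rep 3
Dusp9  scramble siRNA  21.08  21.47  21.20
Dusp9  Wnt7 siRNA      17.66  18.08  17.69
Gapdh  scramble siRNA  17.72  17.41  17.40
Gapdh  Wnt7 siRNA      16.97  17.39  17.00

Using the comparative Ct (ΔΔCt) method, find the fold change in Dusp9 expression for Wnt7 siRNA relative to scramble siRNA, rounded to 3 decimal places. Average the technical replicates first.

Mean Ct: Dusp9 scramble siRNA 21.250; Dusp9 Wnt7 siRNA 17.810; Gapdh scramble siRNA 17.510; Gapdh Wnt7 siRNA 17.120
ΔCt(scramble siRNA) = 21.250 − 17.510 = 3.740
ΔCt(Wnt7 siRNA) = 17.810 − 17.120 = 0.690
ΔΔCt = 0.690 − 3.740 = -3.050
Fold change = 2^(−(-3.050)) = 2^3.050 = 8.2821

8.282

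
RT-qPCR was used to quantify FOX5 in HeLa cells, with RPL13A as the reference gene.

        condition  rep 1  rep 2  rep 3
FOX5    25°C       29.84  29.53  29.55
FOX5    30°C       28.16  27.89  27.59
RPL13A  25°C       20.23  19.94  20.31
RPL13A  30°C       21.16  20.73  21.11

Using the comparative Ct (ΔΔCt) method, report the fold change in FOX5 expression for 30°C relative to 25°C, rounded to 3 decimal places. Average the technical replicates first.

Mean Ct: FOX5 25°C 29.640; FOX5 30°C 27.880; RPL13A 25°C 20.160; RPL13A 30°C 21.000
ΔCt(25°C) = 29.640 − 20.160 = 9.480
ΔCt(30°C) = 27.880 − 21.000 = 6.880
ΔΔCt = 6.880 − 9.480 = -2.600
Fold change = 2^(−(-2.600)) = 2^2.600 = 6.0629

6.063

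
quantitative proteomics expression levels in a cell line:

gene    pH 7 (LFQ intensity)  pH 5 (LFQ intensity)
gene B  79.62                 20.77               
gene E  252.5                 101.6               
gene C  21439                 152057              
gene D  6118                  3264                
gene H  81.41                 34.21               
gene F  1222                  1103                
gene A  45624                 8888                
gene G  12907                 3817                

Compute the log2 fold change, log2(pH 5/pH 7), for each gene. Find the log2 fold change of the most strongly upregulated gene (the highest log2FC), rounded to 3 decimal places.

2.826

log2(20.77/79.62) = -1.939  (gene B)
log2(101.6/252.5) = -1.313  (gene E)
log2(152057/21439) = 2.826  (gene C)
log2(3264/6118) = -0.906  (gene D)
log2(34.21/81.41) = -1.251  (gene H)
log2(1103/1222) = -0.148  (gene F)
log2(8888/45624) = -2.360  (gene A)
log2(3817/12907) = -1.758  (gene G)
gene C is most strongly upregulated.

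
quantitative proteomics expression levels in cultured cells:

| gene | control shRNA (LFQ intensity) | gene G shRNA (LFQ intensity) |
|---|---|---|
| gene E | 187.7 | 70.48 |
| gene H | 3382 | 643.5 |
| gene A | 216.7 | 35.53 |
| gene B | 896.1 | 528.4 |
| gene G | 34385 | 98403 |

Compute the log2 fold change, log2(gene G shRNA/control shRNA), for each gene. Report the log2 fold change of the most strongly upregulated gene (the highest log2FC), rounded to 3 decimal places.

1.517

log2(70.48/187.7) = -1.413  (gene E)
log2(643.5/3382) = -2.394  (gene H)
log2(35.53/216.7) = -2.609  (gene A)
log2(528.4/896.1) = -0.762  (gene B)
log2(98403/34385) = 1.517  (gene G)
gene G is most strongly upregulated.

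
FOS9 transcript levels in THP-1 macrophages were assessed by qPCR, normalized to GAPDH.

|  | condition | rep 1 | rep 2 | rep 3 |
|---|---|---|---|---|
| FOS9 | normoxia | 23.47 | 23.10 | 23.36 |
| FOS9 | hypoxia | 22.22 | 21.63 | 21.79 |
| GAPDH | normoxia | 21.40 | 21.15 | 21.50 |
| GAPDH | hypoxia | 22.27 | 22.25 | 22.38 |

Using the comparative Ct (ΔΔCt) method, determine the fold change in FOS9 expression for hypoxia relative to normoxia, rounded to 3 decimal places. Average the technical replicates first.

5.205

Mean Ct: FOS9 normoxia 23.310; FOS9 hypoxia 21.880; GAPDH normoxia 21.350; GAPDH hypoxia 22.300
ΔCt(normoxia) = 23.310 − 21.350 = 1.960
ΔCt(hypoxia) = 21.880 − 22.300 = -0.420
ΔΔCt = -0.420 − 1.960 = -2.380
Fold change = 2^(−(-2.380)) = 2^2.380 = 5.2054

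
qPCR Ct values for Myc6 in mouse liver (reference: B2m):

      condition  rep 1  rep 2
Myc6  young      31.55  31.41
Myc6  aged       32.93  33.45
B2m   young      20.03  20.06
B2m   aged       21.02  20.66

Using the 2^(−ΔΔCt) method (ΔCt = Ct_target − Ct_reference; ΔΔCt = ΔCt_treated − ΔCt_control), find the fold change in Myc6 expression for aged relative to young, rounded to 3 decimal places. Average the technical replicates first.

Mean Ct: Myc6 young 31.480; Myc6 aged 33.190; B2m young 20.045; B2m aged 20.840
ΔCt(young) = 31.480 − 20.045 = 11.435
ΔCt(aged) = 33.190 − 20.840 = 12.350
ΔΔCt = 12.350 − 11.435 = 0.915
Fold change = 2^(−0.915) = 0.5303

0.530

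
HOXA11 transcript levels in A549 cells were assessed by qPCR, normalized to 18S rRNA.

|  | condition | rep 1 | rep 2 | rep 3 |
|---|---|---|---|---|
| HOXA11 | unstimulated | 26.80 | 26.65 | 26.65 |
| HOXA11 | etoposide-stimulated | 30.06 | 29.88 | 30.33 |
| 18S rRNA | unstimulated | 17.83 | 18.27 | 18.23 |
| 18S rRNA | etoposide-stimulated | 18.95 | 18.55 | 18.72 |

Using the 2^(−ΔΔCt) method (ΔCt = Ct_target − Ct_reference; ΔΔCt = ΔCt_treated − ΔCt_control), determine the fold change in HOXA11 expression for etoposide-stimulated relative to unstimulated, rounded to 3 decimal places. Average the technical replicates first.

0.148

Mean Ct: HOXA11 unstimulated 26.700; HOXA11 etoposide-stimulated 30.090; 18S rRNA unstimulated 18.110; 18S rRNA etoposide-stimulated 18.740
ΔCt(unstimulated) = 26.700 − 18.110 = 8.590
ΔCt(etoposide-stimulated) = 30.090 − 18.740 = 11.350
ΔΔCt = 11.350 − 8.590 = 2.760
Fold change = 2^(−2.760) = 0.1476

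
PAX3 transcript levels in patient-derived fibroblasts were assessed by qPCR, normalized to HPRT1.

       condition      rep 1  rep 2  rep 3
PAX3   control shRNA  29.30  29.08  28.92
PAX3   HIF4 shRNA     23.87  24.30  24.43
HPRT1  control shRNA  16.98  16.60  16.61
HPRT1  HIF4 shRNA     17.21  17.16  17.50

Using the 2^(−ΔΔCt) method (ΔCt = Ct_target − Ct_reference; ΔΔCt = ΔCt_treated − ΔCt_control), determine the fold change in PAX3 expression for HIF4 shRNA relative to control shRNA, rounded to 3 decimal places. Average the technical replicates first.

44.017

Mean Ct: PAX3 control shRNA 29.100; PAX3 HIF4 shRNA 24.200; HPRT1 control shRNA 16.730; HPRT1 HIF4 shRNA 17.290
ΔCt(control shRNA) = 29.100 − 16.730 = 12.370
ΔCt(HIF4 shRNA) = 24.200 − 17.290 = 6.910
ΔΔCt = 6.910 − 12.370 = -5.460
Fold change = 2^(−(-5.460)) = 2^5.460 = 44.0173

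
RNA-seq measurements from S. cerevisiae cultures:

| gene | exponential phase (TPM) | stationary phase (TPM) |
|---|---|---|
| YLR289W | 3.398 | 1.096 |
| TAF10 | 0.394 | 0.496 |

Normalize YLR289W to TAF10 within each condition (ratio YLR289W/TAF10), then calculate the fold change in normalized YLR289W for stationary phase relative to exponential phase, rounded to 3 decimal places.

YLR289W/TAF10 (exponential phase) = 3.398 / 0.394 = 8.6244
YLR289W/TAF10 (stationary phase) = 1.096 / 0.496 = 2.2097
Fold change = 2.2097 / 8.6244 = 0.2562

0.256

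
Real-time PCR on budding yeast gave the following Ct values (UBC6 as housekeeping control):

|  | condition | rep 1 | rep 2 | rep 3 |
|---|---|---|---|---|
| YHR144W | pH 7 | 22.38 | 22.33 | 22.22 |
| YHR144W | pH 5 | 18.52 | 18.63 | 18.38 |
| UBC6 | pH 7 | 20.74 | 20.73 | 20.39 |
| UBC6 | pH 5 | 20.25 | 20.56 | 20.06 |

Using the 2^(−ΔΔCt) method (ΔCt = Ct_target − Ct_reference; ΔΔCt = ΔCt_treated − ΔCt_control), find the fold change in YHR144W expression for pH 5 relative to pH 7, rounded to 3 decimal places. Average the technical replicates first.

11.081

Mean Ct: YHR144W pH 7 22.310; YHR144W pH 5 18.510; UBC6 pH 7 20.620; UBC6 pH 5 20.290
ΔCt(pH 7) = 22.310 − 20.620 = 1.690
ΔCt(pH 5) = 18.510 − 20.290 = -1.780
ΔΔCt = -1.780 − 1.690 = -3.470
Fold change = 2^(−(-3.470)) = 2^3.470 = 11.0809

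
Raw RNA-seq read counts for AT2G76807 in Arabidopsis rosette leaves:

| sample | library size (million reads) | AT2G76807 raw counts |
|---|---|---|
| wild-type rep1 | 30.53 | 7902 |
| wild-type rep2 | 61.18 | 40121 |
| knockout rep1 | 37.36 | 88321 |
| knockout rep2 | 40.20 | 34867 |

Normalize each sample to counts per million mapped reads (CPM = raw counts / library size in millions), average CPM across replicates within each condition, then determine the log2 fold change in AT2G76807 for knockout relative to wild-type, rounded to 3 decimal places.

CPM(wild-type rep1) = 7902 / 30.53 = 258.8274
CPM(wild-type rep2) = 40121 / 61.18 = 655.7862
CPM(knockout rep1) = 88321 / 37.36 = 2364.0525
CPM(knockout rep2) = 34867 / 40.20 = 867.3383
mean CPM(wild-type) = 457.3068; mean CPM(knockout) = 1615.6954
Fold change = 1615.6954 / 457.3068 = 3.53307
log2(3.53307) = 1.8209

1.821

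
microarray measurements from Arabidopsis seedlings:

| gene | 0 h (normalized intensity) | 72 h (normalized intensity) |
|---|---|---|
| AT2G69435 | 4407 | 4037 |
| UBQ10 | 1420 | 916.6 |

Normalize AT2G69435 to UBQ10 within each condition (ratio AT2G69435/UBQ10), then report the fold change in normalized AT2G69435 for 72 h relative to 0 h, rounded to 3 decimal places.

1.419

AT2G69435/UBQ10 (0 h) = 4407 / 1420 = 3.1035
AT2G69435/UBQ10 (72 h) = 4037 / 916.6 = 4.4043
Fold change = 4.4043 / 3.1035 = 1.4191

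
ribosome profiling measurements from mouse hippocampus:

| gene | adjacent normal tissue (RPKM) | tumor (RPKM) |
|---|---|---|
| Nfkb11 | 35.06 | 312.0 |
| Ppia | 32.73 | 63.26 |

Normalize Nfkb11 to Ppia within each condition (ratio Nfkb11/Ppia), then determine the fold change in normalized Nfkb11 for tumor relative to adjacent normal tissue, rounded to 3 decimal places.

4.604

Nfkb11/Ppia (adjacent normal tissue) = 35.06 / 32.73 = 1.0712
Nfkb11/Ppia (tumor) = 312.0 / 63.26 = 4.932
Fold change = 4.932 / 1.0712 = 4.6043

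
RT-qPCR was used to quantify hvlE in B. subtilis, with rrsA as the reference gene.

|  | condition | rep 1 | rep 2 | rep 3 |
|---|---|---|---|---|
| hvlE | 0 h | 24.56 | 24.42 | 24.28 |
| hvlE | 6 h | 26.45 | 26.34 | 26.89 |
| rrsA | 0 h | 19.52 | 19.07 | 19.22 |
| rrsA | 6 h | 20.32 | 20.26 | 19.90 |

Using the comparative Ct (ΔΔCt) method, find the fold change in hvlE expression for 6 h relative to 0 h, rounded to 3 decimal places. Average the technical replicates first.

Mean Ct: hvlE 0 h 24.420; hvlE 6 h 26.560; rrsA 0 h 19.270; rrsA 6 h 20.160
ΔCt(0 h) = 24.420 − 19.270 = 5.150
ΔCt(6 h) = 26.560 − 20.160 = 6.400
ΔΔCt = 6.400 − 5.150 = 1.250
Fold change = 2^(−1.250) = 0.4204

0.420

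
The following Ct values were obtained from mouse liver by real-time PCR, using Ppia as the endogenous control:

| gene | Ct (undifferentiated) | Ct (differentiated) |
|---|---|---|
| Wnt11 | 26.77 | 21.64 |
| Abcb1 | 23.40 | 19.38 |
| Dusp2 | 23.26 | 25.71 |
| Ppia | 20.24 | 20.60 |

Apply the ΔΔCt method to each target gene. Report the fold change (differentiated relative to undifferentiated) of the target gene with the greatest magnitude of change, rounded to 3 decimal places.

44.942

Wnt11: ΔΔCt = (21.64−20.60) − (26.77−20.24) = 1.04 − 6.53 = -5.49; fold change = 2^5.49 = 44.942
Abcb1: ΔΔCt = (19.38−20.60) − (23.40−20.24) = -1.22 − 3.16 = -4.38; fold change = 2^4.38 = 20.821
Dusp2: ΔΔCt = (25.71−20.60) − (23.26−20.24) = 5.11 − 3.02 = 2.09; fold change = 2^-2.09 = 0.235
Wnt11 has the largest |ΔΔCt| = 5.49.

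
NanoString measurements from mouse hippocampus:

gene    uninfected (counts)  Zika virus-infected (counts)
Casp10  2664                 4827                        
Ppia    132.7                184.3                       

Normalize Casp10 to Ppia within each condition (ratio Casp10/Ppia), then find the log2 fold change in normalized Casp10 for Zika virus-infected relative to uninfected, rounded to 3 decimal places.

Casp10/Ppia (uninfected) = 2664 / 132.7 = 20.075
Casp10/Ppia (Zika virus-infected) = 4827 / 184.3 = 26.191
Fold change = 26.191 / 20.075 = 1.3046
log2(1.3046) = 0.3836

0.384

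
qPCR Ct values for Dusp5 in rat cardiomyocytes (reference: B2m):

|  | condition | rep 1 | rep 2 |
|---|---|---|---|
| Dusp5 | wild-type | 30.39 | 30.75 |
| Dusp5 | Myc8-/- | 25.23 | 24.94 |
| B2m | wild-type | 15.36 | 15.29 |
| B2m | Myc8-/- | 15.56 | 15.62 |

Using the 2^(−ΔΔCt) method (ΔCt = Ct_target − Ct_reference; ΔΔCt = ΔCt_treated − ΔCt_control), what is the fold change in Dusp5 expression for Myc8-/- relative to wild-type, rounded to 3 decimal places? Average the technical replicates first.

53.817

Mean Ct: Dusp5 wild-type 30.570; Dusp5 Myc8-/- 25.085; B2m wild-type 15.325; B2m Myc8-/- 15.590
ΔCt(wild-type) = 30.570 − 15.325 = 15.245
ΔCt(Myc8-/-) = 25.085 − 15.590 = 9.495
ΔΔCt = 9.495 − 15.245 = -5.750
Fold change = 2^(−(-5.750)) = 2^5.750 = 53.8174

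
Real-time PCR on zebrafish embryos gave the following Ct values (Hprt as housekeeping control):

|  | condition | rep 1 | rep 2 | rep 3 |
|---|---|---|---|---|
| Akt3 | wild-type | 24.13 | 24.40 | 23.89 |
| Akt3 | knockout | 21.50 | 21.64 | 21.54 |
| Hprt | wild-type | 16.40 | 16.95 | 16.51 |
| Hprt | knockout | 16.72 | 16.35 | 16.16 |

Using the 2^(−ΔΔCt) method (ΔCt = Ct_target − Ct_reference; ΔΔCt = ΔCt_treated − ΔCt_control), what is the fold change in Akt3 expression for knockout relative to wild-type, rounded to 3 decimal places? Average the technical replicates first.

5.169

Mean Ct: Akt3 wild-type 24.140; Akt3 knockout 21.560; Hprt wild-type 16.620; Hprt knockout 16.410
ΔCt(wild-type) = 24.140 − 16.620 = 7.520
ΔCt(knockout) = 21.560 − 16.410 = 5.150
ΔΔCt = 5.150 − 7.520 = -2.370
Fold change = 2^(−(-2.370)) = 2^2.370 = 5.1694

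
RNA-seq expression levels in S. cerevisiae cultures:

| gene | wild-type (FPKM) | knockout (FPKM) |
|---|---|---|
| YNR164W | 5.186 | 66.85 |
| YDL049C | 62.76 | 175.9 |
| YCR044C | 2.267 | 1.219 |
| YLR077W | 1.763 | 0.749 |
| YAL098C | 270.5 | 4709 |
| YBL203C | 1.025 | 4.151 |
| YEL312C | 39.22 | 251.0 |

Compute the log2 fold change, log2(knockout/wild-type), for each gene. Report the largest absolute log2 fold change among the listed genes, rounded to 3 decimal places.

4.122

log2(66.85/5.186) = 3.688  (YNR164W)
log2(175.9/62.76) = 1.487  (YDL049C)
log2(1.219/2.267) = -0.895  (YCR044C)
log2(0.749/1.763) = -1.235  (YLR077W)
log2(4709/270.5) = 4.122  (YAL098C)
log2(4.151/1.025) = 2.018  (YBL203C)
log2(251.0/39.22) = 2.678  (YEL312C)
The largest magnitude belongs to YAL098C.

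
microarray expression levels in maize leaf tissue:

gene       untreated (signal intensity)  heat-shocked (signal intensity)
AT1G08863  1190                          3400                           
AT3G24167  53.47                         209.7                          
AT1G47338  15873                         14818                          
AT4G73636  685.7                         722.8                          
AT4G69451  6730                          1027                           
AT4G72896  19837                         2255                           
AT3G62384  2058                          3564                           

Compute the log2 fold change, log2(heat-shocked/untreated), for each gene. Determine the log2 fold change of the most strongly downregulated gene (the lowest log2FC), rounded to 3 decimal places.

log2(3400/1190) = 1.515  (AT1G08863)
log2(209.7/53.47) = 1.972  (AT3G24167)
log2(14818/15873) = -0.099  (AT1G47338)
log2(722.8/685.7) = 0.076  (AT4G73636)
log2(1027/6730) = -2.712  (AT4G69451)
log2(2255/19837) = -3.137  (AT4G72896)
log2(3564/2058) = 0.792  (AT3G62384)
AT4G72896 is most strongly downregulated.

-3.137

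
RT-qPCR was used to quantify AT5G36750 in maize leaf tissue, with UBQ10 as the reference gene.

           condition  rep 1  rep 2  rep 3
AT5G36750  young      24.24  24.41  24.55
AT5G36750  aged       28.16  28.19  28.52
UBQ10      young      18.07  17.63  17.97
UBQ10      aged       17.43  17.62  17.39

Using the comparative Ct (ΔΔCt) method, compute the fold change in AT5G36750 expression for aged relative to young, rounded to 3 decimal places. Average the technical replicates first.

0.051

Mean Ct: AT5G36750 young 24.400; AT5G36750 aged 28.290; UBQ10 young 17.890; UBQ10 aged 17.480
ΔCt(young) = 24.400 − 17.890 = 6.510
ΔCt(aged) = 28.290 − 17.480 = 10.810
ΔΔCt = 10.810 − 6.510 = 4.300
Fold change = 2^(−4.300) = 0.0508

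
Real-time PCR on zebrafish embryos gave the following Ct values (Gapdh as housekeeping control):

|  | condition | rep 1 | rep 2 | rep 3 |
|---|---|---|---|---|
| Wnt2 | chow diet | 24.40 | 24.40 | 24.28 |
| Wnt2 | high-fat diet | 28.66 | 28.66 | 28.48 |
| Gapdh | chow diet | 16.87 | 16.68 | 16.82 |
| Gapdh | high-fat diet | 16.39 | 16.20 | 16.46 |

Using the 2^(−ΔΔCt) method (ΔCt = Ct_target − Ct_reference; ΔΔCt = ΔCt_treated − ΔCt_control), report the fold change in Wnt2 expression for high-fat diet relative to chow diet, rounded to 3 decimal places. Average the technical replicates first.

Mean Ct: Wnt2 chow diet 24.360; Wnt2 high-fat diet 28.600; Gapdh chow diet 16.790; Gapdh high-fat diet 16.350
ΔCt(chow diet) = 24.360 − 16.790 = 7.570
ΔCt(high-fat diet) = 28.600 − 16.350 = 12.250
ΔΔCt = 12.250 − 7.570 = 4.680
Fold change = 2^(−4.680) = 0.0390

0.039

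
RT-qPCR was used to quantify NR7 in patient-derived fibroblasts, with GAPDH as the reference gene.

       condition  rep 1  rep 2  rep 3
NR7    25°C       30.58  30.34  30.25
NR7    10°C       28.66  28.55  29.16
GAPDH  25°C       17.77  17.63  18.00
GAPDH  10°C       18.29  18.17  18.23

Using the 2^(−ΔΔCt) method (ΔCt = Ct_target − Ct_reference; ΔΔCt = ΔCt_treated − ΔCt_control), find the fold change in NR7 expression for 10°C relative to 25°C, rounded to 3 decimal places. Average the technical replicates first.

4.084

Mean Ct: NR7 25°C 30.390; NR7 10°C 28.790; GAPDH 25°C 17.800; GAPDH 10°C 18.230
ΔCt(25°C) = 30.390 − 17.800 = 12.590
ΔCt(10°C) = 28.790 − 18.230 = 10.560
ΔΔCt = 10.560 − 12.590 = -2.030
Fold change = 2^(−(-2.030)) = 2^2.030 = 4.0840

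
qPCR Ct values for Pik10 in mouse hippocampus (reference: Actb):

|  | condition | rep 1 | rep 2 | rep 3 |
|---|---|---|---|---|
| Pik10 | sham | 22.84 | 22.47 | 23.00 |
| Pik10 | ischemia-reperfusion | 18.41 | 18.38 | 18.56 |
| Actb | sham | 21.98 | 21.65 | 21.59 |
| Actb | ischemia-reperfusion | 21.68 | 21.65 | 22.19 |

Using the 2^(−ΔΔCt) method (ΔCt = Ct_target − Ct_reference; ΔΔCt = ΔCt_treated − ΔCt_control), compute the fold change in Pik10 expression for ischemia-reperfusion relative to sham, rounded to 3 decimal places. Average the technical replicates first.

Mean Ct: Pik10 sham 22.770; Pik10 ischemia-reperfusion 18.450; Actb sham 21.740; Actb ischemia-reperfusion 21.840
ΔCt(sham) = 22.770 − 21.740 = 1.030
ΔCt(ischemia-reperfusion) = 18.450 − 21.840 = -3.390
ΔΔCt = -3.390 − 1.030 = -4.420
Fold change = 2^(−(-4.420)) = 2^4.420 = 21.4068

21.407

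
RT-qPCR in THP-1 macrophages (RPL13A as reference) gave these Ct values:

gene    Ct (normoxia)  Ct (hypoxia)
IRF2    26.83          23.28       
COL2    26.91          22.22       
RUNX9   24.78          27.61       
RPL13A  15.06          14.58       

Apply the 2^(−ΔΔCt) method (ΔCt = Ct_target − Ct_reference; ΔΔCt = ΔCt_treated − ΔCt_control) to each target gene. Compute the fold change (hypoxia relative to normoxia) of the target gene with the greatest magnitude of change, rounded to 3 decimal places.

IRF2: ΔΔCt = (23.28−14.58) − (26.83−15.06) = 8.70 − 11.77 = -3.07; fold change = 2^3.07 = 8.398
COL2: ΔΔCt = (22.22−14.58) − (26.91−15.06) = 7.64 − 11.85 = -4.21; fold change = 2^4.21 = 18.507
RUNX9: ΔΔCt = (27.61−14.58) − (24.78−15.06) = 13.03 − 9.72 = 3.31; fold change = 2^-3.31 = 0.101
COL2 has the largest |ΔΔCt| = 4.21.

18.507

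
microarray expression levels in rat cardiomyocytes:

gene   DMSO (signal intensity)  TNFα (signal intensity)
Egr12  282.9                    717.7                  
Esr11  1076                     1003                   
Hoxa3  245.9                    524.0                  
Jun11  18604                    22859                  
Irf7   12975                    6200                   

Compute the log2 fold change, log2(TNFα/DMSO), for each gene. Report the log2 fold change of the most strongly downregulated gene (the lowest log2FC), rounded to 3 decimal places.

-1.065

log2(717.7/282.9) = 1.343  (Egr12)
log2(1003/1076) = -0.101  (Esr11)
log2(524.0/245.9) = 1.091  (Hoxa3)
log2(22859/18604) = 0.297  (Jun11)
log2(6200/12975) = -1.065  (Irf7)
Irf7 is most strongly downregulated.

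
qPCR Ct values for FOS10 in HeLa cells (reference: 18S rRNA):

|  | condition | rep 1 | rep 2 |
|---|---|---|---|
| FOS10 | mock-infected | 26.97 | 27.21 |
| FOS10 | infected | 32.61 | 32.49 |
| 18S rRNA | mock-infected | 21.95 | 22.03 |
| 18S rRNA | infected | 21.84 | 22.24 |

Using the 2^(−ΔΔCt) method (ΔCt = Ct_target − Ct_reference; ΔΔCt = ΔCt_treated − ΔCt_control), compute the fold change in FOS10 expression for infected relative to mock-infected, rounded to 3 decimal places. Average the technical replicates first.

0.024

Mean Ct: FOS10 mock-infected 27.090; FOS10 infected 32.550; 18S rRNA mock-infected 21.990; 18S rRNA infected 22.040
ΔCt(mock-infected) = 27.090 − 21.990 = 5.100
ΔCt(infected) = 32.550 − 22.040 = 10.510
ΔΔCt = 10.510 − 5.100 = 5.410
Fold change = 2^(−5.410) = 0.0235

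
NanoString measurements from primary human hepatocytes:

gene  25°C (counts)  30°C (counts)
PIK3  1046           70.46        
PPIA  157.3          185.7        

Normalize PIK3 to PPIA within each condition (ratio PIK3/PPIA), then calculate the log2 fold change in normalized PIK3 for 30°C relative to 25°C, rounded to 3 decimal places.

-4.131

PIK3/PPIA (25°C) = 1046 / 157.3 = 6.6497
PIK3/PPIA (30°C) = 70.46 / 185.7 = 0.37943
Fold change = 0.37943 / 6.6497 = 0.0571
log2(0.0571) = -4.1314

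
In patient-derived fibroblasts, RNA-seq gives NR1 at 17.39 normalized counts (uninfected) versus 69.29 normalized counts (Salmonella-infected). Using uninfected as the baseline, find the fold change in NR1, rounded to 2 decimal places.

Fold change = 69.29 / 17.39 = 3.984
NR1 is upregulated.

3.98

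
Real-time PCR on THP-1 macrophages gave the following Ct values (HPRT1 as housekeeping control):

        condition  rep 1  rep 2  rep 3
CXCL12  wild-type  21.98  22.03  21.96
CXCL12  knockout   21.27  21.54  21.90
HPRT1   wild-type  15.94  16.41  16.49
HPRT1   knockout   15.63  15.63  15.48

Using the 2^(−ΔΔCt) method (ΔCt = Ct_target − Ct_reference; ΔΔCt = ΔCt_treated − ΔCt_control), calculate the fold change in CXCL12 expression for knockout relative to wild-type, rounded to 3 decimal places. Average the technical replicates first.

0.824

Mean Ct: CXCL12 wild-type 21.990; CXCL12 knockout 21.570; HPRT1 wild-type 16.280; HPRT1 knockout 15.580
ΔCt(wild-type) = 21.990 − 16.280 = 5.710
ΔCt(knockout) = 21.570 − 15.580 = 5.990
ΔΔCt = 5.990 − 5.710 = 0.280
Fold change = 2^(−0.280) = 0.8236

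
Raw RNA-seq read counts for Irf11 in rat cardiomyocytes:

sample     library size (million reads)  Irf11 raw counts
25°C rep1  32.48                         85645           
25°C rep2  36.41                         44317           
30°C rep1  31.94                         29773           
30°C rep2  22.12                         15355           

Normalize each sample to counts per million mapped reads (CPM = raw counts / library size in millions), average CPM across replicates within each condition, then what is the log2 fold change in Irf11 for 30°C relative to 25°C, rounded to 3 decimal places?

CPM(25°C rep1) = 85645 / 32.48 = 2636.8534
CPM(25°C rep2) = 44317 / 36.41 = 1217.1656
CPM(30°C rep1) = 29773 / 31.94 = 932.1540
CPM(30°C rep2) = 15355 / 22.12 = 694.1682
mean CPM(25°C) = 1927.0095; mean CPM(30°C) = 813.1611
Fold change = 813.1611 / 1927.0095 = 0.42198
log2(0.42198) = -1.2448

-1.245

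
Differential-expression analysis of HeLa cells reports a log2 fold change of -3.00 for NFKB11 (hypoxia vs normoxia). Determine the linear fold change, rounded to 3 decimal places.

Fold change = 2^(-3.00) = 0.1250
That is, NFKB11 drops to 12.5% of the normoxia level.

0.125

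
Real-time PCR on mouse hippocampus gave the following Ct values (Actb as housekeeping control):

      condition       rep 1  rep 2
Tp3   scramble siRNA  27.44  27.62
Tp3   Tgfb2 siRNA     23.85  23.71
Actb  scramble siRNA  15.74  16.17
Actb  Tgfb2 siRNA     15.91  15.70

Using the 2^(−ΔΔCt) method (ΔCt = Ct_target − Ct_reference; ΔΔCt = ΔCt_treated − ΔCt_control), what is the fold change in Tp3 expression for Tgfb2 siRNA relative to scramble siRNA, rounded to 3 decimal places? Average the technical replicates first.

Mean Ct: Tp3 scramble siRNA 27.530; Tp3 Tgfb2 siRNA 23.780; Actb scramble siRNA 15.955; Actb Tgfb2 siRNA 15.805
ΔCt(scramble siRNA) = 27.530 − 15.955 = 11.575
ΔCt(Tgfb2 siRNA) = 23.780 − 15.805 = 7.975
ΔΔCt = 7.975 − 11.575 = -3.600
Fold change = 2^(−(-3.600)) = 2^3.600 = 12.1257

12.126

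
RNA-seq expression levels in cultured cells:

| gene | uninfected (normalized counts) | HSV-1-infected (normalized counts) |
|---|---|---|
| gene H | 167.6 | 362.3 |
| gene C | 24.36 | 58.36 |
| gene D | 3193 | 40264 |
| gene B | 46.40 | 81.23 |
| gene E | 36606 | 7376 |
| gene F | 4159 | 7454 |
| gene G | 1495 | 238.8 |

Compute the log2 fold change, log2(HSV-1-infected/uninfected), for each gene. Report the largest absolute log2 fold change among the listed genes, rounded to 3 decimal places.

3.657

log2(362.3/167.6) = 1.112  (gene H)
log2(58.36/24.36) = 1.260  (gene C)
log2(40264/3193) = 3.657  (gene D)
log2(81.23/46.40) = 0.808  (gene B)
log2(7376/36606) = -2.311  (gene E)
log2(7454/4159) = 0.842  (gene F)
log2(238.8/1495) = -2.646  (gene G)
The largest magnitude belongs to gene D.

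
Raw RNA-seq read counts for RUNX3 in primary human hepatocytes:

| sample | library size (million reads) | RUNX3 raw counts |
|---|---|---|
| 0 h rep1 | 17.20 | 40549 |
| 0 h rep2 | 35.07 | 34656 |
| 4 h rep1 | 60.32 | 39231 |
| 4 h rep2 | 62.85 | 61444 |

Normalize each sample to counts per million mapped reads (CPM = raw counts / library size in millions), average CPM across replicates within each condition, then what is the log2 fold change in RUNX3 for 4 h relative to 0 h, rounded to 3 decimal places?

CPM(0 h rep1) = 40549 / 17.20 = 2357.5000
CPM(0 h rep2) = 34656 / 35.07 = 988.1950
CPM(4 h rep1) = 39231 / 60.32 = 650.3813
CPM(4 h rep2) = 61444 / 62.85 = 977.6293
mean CPM(0 h) = 1672.8475; mean CPM(4 h) = 814.0053
Fold change = 814.0053 / 1672.8475 = 0.48660
log2(0.48660) = -1.0392

-1.039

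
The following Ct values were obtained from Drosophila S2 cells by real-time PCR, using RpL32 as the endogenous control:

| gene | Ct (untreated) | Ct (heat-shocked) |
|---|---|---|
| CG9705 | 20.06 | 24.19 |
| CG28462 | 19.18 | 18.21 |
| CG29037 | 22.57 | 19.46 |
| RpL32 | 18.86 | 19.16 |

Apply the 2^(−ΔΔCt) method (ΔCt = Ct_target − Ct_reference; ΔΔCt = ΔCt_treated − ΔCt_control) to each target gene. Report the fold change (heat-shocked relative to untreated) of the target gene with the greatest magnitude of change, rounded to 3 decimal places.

CG9705: ΔΔCt = (24.19−19.16) − (20.06−18.86) = 5.03 − 1.20 = 3.83; fold change = 2^-3.83 = 0.070
CG28462: ΔΔCt = (18.21−19.16) − (19.18−18.86) = -0.95 − 0.32 = -1.27; fold change = 2^1.27 = 2.412
CG29037: ΔΔCt = (19.46−19.16) − (22.57−18.86) = 0.30 − 3.71 = -3.41; fold change = 2^3.41 = 10.629
CG9705 has the largest |ΔΔCt| = 3.83.

0.070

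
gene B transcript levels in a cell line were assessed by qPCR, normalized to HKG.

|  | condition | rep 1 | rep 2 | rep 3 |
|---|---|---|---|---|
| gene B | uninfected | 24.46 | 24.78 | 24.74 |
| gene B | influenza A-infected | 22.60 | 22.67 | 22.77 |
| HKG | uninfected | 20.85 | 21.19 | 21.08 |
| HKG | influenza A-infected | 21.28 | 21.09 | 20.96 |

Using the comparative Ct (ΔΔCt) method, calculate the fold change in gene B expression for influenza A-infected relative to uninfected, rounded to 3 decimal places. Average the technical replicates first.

Mean Ct: gene B uninfected 24.660; gene B influenza A-infected 22.680; HKG uninfected 21.040; HKG influenza A-infected 21.110
ΔCt(uninfected) = 24.660 − 21.040 = 3.620
ΔCt(influenza A-infected) = 22.680 − 21.110 = 1.570
ΔΔCt = 1.570 − 3.620 = -2.050
Fold change = 2^(−(-2.050)) = 2^2.050 = 4.1411

4.141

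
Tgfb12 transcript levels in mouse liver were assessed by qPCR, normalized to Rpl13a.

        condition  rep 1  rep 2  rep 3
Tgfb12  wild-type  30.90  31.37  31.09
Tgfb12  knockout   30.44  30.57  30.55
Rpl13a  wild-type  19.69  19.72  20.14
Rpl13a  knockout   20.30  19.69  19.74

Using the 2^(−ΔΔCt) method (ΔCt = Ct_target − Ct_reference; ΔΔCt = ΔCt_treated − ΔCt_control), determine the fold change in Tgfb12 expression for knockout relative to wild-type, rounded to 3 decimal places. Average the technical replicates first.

1.580

Mean Ct: Tgfb12 wild-type 31.120; Tgfb12 knockout 30.520; Rpl13a wild-type 19.850; Rpl13a knockout 19.910
ΔCt(wild-type) = 31.120 − 19.850 = 11.270
ΔCt(knockout) = 30.520 − 19.910 = 10.610
ΔΔCt = 10.610 − 11.270 = -0.660
Fold change = 2^(−(-0.660)) = 2^0.660 = 1.5801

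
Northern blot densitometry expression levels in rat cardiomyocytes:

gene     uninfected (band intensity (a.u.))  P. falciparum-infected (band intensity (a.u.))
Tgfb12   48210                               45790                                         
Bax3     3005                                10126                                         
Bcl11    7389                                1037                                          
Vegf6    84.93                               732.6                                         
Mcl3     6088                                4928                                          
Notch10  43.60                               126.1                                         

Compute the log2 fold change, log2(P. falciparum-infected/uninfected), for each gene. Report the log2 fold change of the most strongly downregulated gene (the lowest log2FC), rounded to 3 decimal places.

-2.833

log2(45790/48210) = -0.074  (Tgfb12)
log2(10126/3005) = 1.753  (Bax3)
log2(1037/7389) = -2.833  (Bcl11)
log2(732.6/84.93) = 3.109  (Vegf6)
log2(4928/6088) = -0.305  (Mcl3)
log2(126.1/43.60) = 1.532  (Notch10)
Bcl11 is most strongly downregulated.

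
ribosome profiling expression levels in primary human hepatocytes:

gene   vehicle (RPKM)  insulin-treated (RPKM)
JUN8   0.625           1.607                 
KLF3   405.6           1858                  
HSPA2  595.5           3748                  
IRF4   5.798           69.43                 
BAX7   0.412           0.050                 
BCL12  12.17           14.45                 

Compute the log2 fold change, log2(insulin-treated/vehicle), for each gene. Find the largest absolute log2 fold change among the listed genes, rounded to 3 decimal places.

3.582

log2(1.607/0.625) = 1.362  (JUN8)
log2(1858/405.6) = 2.196  (KLF3)
log2(3748/595.5) = 2.654  (HSPA2)
log2(69.43/5.798) = 3.582  (IRF4)
log2(0.050/0.412) = -3.043  (BAX7)
log2(14.45/12.17) = 0.248  (BCL12)
The largest magnitude belongs to IRF4.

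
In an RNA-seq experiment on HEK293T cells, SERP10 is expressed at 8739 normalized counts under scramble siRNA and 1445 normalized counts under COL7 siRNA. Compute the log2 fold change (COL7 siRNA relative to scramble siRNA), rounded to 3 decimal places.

Fold change = 1445 / 8739 = 0.1654
log2(0.1654) = -2.5964

-2.596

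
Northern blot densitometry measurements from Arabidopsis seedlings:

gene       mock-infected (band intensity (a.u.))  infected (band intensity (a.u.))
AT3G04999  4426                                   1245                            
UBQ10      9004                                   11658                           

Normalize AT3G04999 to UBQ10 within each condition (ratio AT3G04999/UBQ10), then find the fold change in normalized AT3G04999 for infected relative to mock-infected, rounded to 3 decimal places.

AT3G04999/UBQ10 (mock-infected) = 4426 / 9004 = 0.49156
AT3G04999/UBQ10 (infected) = 1245 / 11658 = 0.10679
Fold change = 0.10679 / 0.49156 = 0.2173

0.217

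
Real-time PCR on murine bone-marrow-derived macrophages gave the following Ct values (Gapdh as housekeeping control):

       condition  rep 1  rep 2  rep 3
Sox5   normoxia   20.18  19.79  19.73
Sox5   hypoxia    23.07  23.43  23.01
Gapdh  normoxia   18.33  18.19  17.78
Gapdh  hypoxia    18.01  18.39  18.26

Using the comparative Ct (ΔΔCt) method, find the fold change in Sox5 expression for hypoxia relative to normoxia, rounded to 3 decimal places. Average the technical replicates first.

Mean Ct: Sox5 normoxia 19.900; Sox5 hypoxia 23.170; Gapdh normoxia 18.100; Gapdh hypoxia 18.220
ΔCt(normoxia) = 19.900 − 18.100 = 1.800
ΔCt(hypoxia) = 23.170 − 18.220 = 4.950
ΔΔCt = 4.950 − 1.800 = 3.150
Fold change = 2^(−3.150) = 0.1127

0.113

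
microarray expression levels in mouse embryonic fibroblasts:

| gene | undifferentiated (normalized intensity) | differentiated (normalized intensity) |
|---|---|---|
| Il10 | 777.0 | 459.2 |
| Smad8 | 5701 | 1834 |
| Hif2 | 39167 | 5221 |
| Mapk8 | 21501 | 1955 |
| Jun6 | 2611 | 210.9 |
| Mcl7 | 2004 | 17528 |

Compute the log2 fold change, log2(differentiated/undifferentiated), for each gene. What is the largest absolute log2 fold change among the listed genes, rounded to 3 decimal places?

3.630

log2(459.2/777.0) = -0.759  (Il10)
log2(1834/5701) = -1.636  (Smad8)
log2(5221/39167) = -2.907  (Hif2)
log2(1955/21501) = -3.459  (Mapk8)
log2(210.9/2611) = -3.630  (Jun6)
log2(17528/2004) = 3.129  (Mcl7)
The largest magnitude belongs to Jun6.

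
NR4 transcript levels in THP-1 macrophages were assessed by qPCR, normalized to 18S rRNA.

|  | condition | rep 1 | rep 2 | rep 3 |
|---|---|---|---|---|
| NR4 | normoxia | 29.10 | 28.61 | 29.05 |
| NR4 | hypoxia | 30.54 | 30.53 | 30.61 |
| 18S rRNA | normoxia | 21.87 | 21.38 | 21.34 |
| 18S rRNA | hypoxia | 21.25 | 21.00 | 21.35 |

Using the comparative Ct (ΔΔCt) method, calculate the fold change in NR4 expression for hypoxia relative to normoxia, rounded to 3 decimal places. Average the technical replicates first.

0.255

Mean Ct: NR4 normoxia 28.920; NR4 hypoxia 30.560; 18S rRNA normoxia 21.530; 18S rRNA hypoxia 21.200
ΔCt(normoxia) = 28.920 − 21.530 = 7.390
ΔCt(hypoxia) = 30.560 − 21.200 = 9.360
ΔΔCt = 9.360 − 7.390 = 1.970
Fold change = 2^(−1.970) = 0.2553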